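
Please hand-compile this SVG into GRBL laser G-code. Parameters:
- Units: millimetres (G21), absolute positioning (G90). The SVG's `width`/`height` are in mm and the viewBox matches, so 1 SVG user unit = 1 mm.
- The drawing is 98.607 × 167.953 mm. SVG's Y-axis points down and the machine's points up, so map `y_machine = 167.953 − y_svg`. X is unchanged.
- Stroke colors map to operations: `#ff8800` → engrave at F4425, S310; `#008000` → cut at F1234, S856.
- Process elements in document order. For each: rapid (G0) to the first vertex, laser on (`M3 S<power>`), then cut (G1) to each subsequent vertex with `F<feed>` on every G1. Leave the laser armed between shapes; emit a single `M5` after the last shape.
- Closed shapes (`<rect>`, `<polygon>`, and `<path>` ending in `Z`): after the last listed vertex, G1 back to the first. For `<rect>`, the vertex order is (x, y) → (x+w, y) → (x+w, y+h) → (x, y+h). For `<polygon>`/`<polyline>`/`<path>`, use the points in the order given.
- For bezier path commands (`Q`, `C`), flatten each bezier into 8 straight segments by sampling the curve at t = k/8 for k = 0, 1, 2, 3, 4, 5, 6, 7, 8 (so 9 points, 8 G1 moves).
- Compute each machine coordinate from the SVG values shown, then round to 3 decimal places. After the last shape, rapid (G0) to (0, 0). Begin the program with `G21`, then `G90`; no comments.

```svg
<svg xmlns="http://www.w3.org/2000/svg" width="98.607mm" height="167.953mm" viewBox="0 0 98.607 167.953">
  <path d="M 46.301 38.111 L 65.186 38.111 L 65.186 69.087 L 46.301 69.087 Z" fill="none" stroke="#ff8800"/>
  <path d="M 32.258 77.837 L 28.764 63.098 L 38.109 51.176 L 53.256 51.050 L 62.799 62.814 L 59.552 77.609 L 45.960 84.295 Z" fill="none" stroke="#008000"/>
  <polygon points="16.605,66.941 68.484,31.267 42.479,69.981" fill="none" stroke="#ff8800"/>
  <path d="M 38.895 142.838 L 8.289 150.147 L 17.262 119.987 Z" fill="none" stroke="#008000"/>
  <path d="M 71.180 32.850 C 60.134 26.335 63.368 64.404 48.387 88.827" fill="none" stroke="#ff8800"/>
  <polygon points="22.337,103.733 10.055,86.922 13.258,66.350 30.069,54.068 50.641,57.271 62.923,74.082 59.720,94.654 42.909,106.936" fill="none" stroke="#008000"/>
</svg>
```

G21
G90
G0 X46.301 Y129.842
M3 S310
G1 X65.186 Y129.842 F4425
G1 X65.186 Y98.866 F4425
G1 X46.301 Y98.866 F4425
G1 X46.301 Y129.842 F4425
G0 X32.258 Y90.116
M3 S856
G1 X28.764 Y104.855 F1234
G1 X38.109 Y116.777 F1234
G1 X53.256 Y116.903 F1234
G1 X62.799 Y105.139 F1234
G1 X59.552 Y90.344 F1234
G1 X45.960 Y83.658 F1234
G1 X32.258 Y90.116 F1234
G0 X16.605 Y101.012
M3 S310
G1 X68.484 Y136.686 F4425
G1 X42.479 Y97.972 F4425
G1 X16.605 Y101.012 F4425
G0 X38.895 Y25.115
M3 S856
G1 X8.289 Y17.806 F1234
G1 X17.262 Y47.966 F1234
G1 X38.895 Y25.115 F1234
G0 X71.180 Y135.103
M3 S310
G1 X67.644 Y135.570 F4425
G1 X65.065 Y132.540 F4425
G1 X63.064 Y126.694 F4425
G1 X61.259 Y118.716 F4425
G1 X59.270 Y109.288 F4425
G1 X56.715 Y99.092 F4425
G1 X53.215 Y88.811 F4425
G1 X48.387 Y79.126 F4425
G0 X22.337 Y64.220
M3 S856
G1 X10.055 Y81.031 F1234
G1 X13.258 Y101.603 F1234
G1 X30.069 Y113.885 F1234
G1 X50.641 Y110.682 F1234
G1 X62.923 Y93.871 F1234
G1 X59.720 Y73.299 F1234
G1 X42.909 Y61.017 F1234
G1 X22.337 Y64.220 F1234
M5
G0 X0.000 Y0.000

Since the viewBox matches the mm dimensions, user units are millimetres directly. The only transform is the Y-flip y_m = 167.953 − y_svg.

Shape 1 is a rectangle drawn with `<path>`. Its stroke #ff8800 means engrave at S310, F4425. After flipping Y the toolpath is (46.301,129.842) → (65.186,129.842) → (65.186,98.866) → (46.301,98.866) → (46.301,129.842), returning to the start.

Shape 2 is a regular polygon drawn with `<path>`. Its stroke #008000 means cut at S856, F1234. After flipping Y the toolpath is (32.258,90.116) → (28.764,104.855) → (38.109,116.777) → (53.256,116.903) → (62.799,105.139) → (59.552,90.344) → (45.960,83.658) → (32.258,90.116), returning to the start.

Shape 3 is a closed polygon drawn with `<polygon>`. Its stroke #ff8800 means engrave at S310, F4425. After flipping Y the toolpath is (16.605,101.012) → (68.484,136.686) → (42.479,97.972) → (16.605,101.012), returning to the start.

Shape 4 is a regular polygon drawn with `<path>`. Its stroke #008000 means cut at S856, F1234. After flipping Y the toolpath is (38.895,25.115) → (8.289,17.806) → (17.262,47.966) → (38.895,25.115), returning to the start.

Shape 5 is a cubic bezier drawn with `<path>`. Its stroke #ff8800 means engrave at S310, F4425. After flipping Y the toolpath is (71.180,135.103) → (67.644,135.570) → (65.065,132.540) → (63.064,126.694) → (61.259,118.716) → (59.270,109.288) → (56.715,99.092) → (53.215,88.811) → (48.387,79.126).

Shape 6 is a regular polygon drawn with `<polygon>`. Its stroke #008000 means cut at S856, F1234. After flipping Y the toolpath is (22.337,64.220) → (10.055,81.031) → (13.258,101.603) → (30.069,113.885) → (50.641,110.682) → (62.923,93.871) → (59.720,73.299) → (42.909,61.017) → (22.337,64.220), returning to the start.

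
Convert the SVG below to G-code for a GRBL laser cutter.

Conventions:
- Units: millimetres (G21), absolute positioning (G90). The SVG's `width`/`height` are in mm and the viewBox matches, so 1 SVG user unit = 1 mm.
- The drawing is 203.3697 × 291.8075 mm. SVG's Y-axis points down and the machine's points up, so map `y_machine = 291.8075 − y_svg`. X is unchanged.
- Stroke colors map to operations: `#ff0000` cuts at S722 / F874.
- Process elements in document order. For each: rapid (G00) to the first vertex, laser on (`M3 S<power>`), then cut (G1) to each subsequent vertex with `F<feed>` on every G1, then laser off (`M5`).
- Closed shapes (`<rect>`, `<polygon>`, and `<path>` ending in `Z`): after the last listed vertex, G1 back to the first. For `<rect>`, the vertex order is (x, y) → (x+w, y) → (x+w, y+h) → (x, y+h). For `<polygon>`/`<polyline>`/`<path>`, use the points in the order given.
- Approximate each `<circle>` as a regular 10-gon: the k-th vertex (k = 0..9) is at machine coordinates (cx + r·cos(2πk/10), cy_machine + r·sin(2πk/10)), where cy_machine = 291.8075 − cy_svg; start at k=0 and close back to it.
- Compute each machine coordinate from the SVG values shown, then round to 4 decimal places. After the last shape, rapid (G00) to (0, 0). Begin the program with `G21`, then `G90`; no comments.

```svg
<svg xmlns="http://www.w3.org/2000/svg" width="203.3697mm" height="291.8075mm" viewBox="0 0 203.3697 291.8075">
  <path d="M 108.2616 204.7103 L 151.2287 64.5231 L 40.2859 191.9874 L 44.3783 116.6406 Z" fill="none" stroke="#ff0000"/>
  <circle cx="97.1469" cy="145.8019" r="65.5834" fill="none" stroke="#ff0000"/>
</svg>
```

G21
G90
G00 X108.2616 Y87.0972
M3 S722
G1 X151.2287 Y227.2844 F874
G1 X40.2859 Y99.8201 F874
G1 X44.3783 Y175.1669 F874
G1 X108.2616 Y87.0972 F874
M5
G00 X162.7303 Y146.0056
M3 S722
G1 X150.2050 Y184.5546 F874
G1 X117.4133 Y208.3791 F874
G1 X76.8805 Y208.3791 F874
G1 X44.0888 Y184.5546 F874
G1 X31.5635 Y146.0056 F874
G1 X44.0888 Y107.4566 F874
G1 X76.8805 Y83.6321 F874
G1 X117.4133 Y83.6321 F874
G1 X150.2050 Y107.4566 F874
G1 X162.7303 Y146.0056 F874
M5
G00 X0.0000 Y0.0000

viewBox `0 0 203.3697 291.8075` with mm width/height → 1 unit = 1 mm. Flip: y_m = 291.8075 − y_svg.

**Shape 1** — `<path>` closed polygon, stroke `#ff0000` → cut (S722, F874). Machine vertices: (108.2616,87.0972) → (151.2287,227.2844) → (40.2859,99.8201) → (44.3783,175.1669) → (108.2616,87.0972). Closed: final G1 returns to the first vertex.

**Shape 2** — `<circle>` circle, stroke `#ff0000` → cut (S722, F874). Machine vertices: (162.7303,146.0056) → (150.2050,184.5546) → (117.4133,208.3791) → (76.8805,208.3791) → (44.0888,184.5546) → (31.5635,146.0056) → (44.0888,107.4566) → (76.8805,83.6321) → (117.4133,83.6321) → (150.2050,107.4566) → (162.7303,146.0056). Closed: final G1 returns to the first vertex.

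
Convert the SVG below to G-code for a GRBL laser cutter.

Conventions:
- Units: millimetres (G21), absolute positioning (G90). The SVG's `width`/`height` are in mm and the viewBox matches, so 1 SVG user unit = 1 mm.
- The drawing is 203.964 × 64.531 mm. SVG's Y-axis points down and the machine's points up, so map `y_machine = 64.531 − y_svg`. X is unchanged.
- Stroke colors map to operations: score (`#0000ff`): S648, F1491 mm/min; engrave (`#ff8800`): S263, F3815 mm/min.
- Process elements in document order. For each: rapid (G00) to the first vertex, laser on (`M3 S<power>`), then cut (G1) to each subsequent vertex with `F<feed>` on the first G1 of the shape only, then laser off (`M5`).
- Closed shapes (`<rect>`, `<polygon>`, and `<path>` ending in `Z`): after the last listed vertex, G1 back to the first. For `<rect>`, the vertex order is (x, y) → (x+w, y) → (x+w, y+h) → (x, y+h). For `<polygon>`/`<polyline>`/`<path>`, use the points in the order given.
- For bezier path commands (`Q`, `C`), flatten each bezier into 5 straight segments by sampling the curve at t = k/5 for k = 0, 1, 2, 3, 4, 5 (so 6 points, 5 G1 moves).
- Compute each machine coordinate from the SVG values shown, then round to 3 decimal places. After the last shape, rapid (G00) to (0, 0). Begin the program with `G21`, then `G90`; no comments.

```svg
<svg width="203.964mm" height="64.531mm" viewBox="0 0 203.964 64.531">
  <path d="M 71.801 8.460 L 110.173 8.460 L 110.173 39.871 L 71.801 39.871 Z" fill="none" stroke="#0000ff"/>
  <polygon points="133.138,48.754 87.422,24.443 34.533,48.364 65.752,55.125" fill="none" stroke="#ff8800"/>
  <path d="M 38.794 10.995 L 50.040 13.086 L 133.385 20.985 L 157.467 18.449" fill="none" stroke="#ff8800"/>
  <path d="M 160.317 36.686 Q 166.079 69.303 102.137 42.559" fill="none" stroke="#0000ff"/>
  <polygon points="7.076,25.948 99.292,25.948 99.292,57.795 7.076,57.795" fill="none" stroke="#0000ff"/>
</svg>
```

G21
G90
G00 X71.801 Y56.071
M3 S648
G1 X110.173 Y56.071 F1491
G1 X110.173 Y24.660
G1 X71.801 Y24.660
G1 X71.801 Y56.071
M5
G00 X133.138 Y15.777
M3 S263
G1 X87.422 Y40.088 F3815
G1 X34.533 Y16.167
G1 X65.752 Y9.406
G1 X133.138 Y15.777
M5
G00 X38.794 Y53.536
M3 S263
G1 X50.040 Y51.445 F3815
G1 X133.385 Y43.546
G1 X157.467 Y46.082
M5
G00 X160.317 Y27.845
M3 S648
G1 X159.834 Y17.173 F1491
G1 X153.774 Y11.249
G1 X142.138 Y10.075
G1 X124.926 Y13.649
G1 X102.137 Y21.972
M5
G00 X7.076 Y38.583
M3 S648
G1 X99.292 Y38.583 F1491
G1 X99.292 Y6.736
G1 X7.076 Y6.736
G1 X7.076 Y38.583
M5
G00 X0.000 Y0.000

Since the viewBox matches the mm dimensions, user units are millimetres directly. The only transform is the Y-flip y_m = 64.531 − y_svg.

Shape 1 is a rectangle drawn with `<path>`. Its stroke #0000ff means score at S648, F1491. After flipping Y the toolpath is (71.801,56.071) → (110.173,56.071) → (110.173,24.660) → (71.801,24.660) → (71.801,56.071), returning to the start.

Shape 2 is a closed polygon drawn with `<polygon>`. Its stroke #ff8800 means engrave at S263, F3815. After flipping Y the toolpath is (133.138,15.777) → (87.422,40.088) → (34.533,16.167) → (65.752,9.406) → (133.138,15.777), returning to the start.

Shape 3 is a open polyline drawn with `<path>`. Its stroke #ff8800 means engrave at S263, F3815. After flipping Y the toolpath is (38.794,53.536) → (50.040,51.445) → (133.385,43.546) → (157.467,46.082).

Shape 4 is a quadratic bezier drawn with `<path>`. Its stroke #0000ff means score at S648, F1491. After flipping Y the toolpath is (160.317,27.845) → (159.834,17.173) → (153.774,11.249) → (142.138,10.075) → (124.926,13.649) → (102.137,21.972).

Shape 5 is a rectangle drawn with `<polygon>`. Its stroke #0000ff means score at S648, F1491. After flipping Y the toolpath is (7.076,38.583) → (99.292,38.583) → (99.292,6.736) → (7.076,6.736) → (7.076,38.583), returning to the start.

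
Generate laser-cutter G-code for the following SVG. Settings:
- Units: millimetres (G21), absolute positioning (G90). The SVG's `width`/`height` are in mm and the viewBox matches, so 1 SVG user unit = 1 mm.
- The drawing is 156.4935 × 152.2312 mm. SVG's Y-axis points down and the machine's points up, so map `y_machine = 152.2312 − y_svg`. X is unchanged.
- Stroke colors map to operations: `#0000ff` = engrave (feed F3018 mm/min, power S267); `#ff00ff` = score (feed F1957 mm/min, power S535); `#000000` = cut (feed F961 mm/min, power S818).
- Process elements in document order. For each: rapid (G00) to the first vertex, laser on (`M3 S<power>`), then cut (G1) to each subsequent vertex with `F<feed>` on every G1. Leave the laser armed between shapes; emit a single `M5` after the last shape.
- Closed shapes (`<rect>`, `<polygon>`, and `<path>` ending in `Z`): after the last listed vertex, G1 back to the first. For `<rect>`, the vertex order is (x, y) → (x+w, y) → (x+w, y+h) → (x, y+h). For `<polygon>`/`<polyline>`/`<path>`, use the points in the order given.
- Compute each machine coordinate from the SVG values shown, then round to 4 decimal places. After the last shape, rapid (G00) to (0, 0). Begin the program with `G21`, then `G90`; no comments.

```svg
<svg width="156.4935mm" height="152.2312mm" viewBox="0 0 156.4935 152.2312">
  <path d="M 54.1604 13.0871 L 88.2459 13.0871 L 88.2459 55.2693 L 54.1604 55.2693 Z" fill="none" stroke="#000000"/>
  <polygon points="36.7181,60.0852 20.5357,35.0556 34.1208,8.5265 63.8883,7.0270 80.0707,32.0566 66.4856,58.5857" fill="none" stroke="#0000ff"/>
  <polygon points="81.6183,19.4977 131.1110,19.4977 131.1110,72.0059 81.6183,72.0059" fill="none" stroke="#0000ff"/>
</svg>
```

G21
G90
G00 X54.1604 Y139.1441
M3 S818
G1 X88.2459 Y139.1441 F961
G1 X88.2459 Y96.9619 F961
G1 X54.1604 Y96.9619 F961
G1 X54.1604 Y139.1441 F961
G00 X36.7181 Y92.1460
M3 S267
G1 X20.5357 Y117.1756 F3018
G1 X34.1208 Y143.7047 F3018
G1 X63.8883 Y145.2042 F3018
G1 X80.0707 Y120.1746 F3018
G1 X66.4856 Y93.6455 F3018
G1 X36.7181 Y92.1460 F3018
G00 X81.6183 Y132.7335
M3 S267
G1 X131.1110 Y132.7335 F3018
G1 X131.1110 Y80.2253 F3018
G1 X81.6183 Y80.2253 F3018
G1 X81.6183 Y132.7335 F3018
M5
G00 X0.0000 Y0.0000

Since the viewBox matches the mm dimensions, user units are millimetres directly. The only transform is the Y-flip y_m = 152.2312 − y_svg.

Shape 1 is a rectangle drawn with `<path>`. Its stroke #000000 means cut at S818, F961. After flipping Y the toolpath is (54.1604,139.1441) → (88.2459,139.1441) → (88.2459,96.9619) → (54.1604,96.9619) → (54.1604,139.1441), returning to the start.

Shape 2 is a regular polygon drawn with `<polygon>`. Its stroke #0000ff means engrave at S267, F3018. After flipping Y the toolpath is (36.7181,92.1460) → (20.5357,117.1756) → (34.1208,143.7047) → (63.8883,145.2042) → (80.0707,120.1746) → (66.4856,93.6455) → (36.7181,92.1460), returning to the start.

Shape 3 is a rectangle drawn with `<polygon>`. Its stroke #0000ff means engrave at S267, F3018. After flipping Y the toolpath is (81.6183,132.7335) → (131.1110,132.7335) → (131.1110,80.2253) → (81.6183,80.2253) → (81.6183,132.7335), returning to the start.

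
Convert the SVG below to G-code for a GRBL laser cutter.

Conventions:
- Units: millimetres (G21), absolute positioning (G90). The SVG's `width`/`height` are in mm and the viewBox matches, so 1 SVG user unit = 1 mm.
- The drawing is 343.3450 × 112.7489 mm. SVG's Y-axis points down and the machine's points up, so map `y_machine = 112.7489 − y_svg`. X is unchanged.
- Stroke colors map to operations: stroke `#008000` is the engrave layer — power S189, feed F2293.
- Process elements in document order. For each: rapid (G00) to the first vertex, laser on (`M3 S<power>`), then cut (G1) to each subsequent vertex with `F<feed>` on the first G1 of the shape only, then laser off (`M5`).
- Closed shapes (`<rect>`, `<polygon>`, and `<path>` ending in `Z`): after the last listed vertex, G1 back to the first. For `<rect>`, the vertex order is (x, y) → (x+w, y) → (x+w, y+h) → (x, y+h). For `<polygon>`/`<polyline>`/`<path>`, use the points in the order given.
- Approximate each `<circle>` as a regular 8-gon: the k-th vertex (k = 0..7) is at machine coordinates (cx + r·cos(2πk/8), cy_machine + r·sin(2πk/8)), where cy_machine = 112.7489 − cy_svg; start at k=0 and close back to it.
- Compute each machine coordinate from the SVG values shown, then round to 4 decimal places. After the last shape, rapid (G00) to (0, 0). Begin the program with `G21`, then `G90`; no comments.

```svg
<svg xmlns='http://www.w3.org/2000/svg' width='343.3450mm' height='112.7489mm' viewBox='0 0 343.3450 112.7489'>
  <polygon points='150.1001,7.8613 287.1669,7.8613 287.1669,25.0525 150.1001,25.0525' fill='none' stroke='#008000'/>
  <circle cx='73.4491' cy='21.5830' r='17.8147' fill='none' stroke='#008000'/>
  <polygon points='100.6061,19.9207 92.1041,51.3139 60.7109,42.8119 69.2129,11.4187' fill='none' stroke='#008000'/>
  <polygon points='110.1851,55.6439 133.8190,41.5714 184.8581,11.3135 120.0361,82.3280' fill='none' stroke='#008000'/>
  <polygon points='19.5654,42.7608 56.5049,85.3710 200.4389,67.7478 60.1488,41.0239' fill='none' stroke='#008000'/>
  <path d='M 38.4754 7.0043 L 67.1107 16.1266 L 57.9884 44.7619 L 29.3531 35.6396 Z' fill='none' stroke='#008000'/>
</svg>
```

Since the viewBox matches the mm dimensions, user units are millimetres directly. The only transform is the Y-flip y_m = 112.7489 − y_svg.

Shape 1 is a rectangle drawn with `<polygon>`. Its stroke #008000 means engrave at S189, F2293. After flipping Y the toolpath is (150.1001,104.8876) → (287.1669,104.8876) → (287.1669,87.6964) → (150.1001,87.6964) → (150.1001,104.8876), returning to the start.

Shape 2 is a circle drawn with `<circle>`. Its stroke #008000 means engrave at S189, F2293. After flipping Y the toolpath is (91.2638,91.1659) → (86.0460,103.7628) → (73.4491,108.9806) → (60.8522,103.7628) → (55.6344,91.1659) → (60.8522,78.5690) → (73.4491,73.3512) → (86.0460,78.5690) → (91.2638,91.1659), returning to the start.

Shape 3 is a regular polygon drawn with `<polygon>`. Its stroke #008000 means engrave at S189, F2293. After flipping Y the toolpath is (100.6061,92.8282) → (92.1041,61.4350) → (60.7109,69.9370) → (69.2129,101.3302) → (100.6061,92.8282), returning to the start.

Shape 4 is a closed polygon drawn with `<polygon>`. Its stroke #008000 means engrave at S189, F2293. After flipping Y the toolpath is (110.1851,57.1050) → (133.8190,71.1775) → (184.8581,101.4354) → (120.0361,30.4209) → (110.1851,57.1050), returning to the start.

Shape 5 is a closed polygon drawn with `<polygon>`. Its stroke #008000 means engrave at S189, F2293. After flipping Y the toolpath is (19.5654,69.9881) → (56.5049,27.3779) → (200.4389,45.0011) → (60.1488,71.7250) → (19.5654,69.9881), returning to the start.

Shape 6 is a regular polygon drawn with `<path>`. Its stroke #008000 means engrave at S189, F2293. After flipping Y the toolpath is (38.4754,105.7446) → (67.1107,96.6223) → (57.9884,67.9870) → (29.3531,77.1093) → (38.4754,105.7446), returning to the start.

G21
G90
G00 X150.1001 Y104.8876
M3 S189
G1 X287.1669 Y104.8876 F2293
G1 X287.1669 Y87.6964
G1 X150.1001 Y87.6964
G1 X150.1001 Y104.8876
M5
G00 X91.2638 Y91.1659
M3 S189
G1 X86.0460 Y103.7628 F2293
G1 X73.4491 Y108.9806
G1 X60.8522 Y103.7628
G1 X55.6344 Y91.1659
G1 X60.8522 Y78.5690
G1 X73.4491 Y73.3512
G1 X86.0460 Y78.5690
G1 X91.2638 Y91.1659
M5
G00 X100.6061 Y92.8282
M3 S189
G1 X92.1041 Y61.4350 F2293
G1 X60.7109 Y69.9370
G1 X69.2129 Y101.3302
G1 X100.6061 Y92.8282
M5
G00 X110.1851 Y57.1050
M3 S189
G1 X133.8190 Y71.1775 F2293
G1 X184.8581 Y101.4354
G1 X120.0361 Y30.4209
G1 X110.1851 Y57.1050
M5
G00 X19.5654 Y69.9881
M3 S189
G1 X56.5049 Y27.3779 F2293
G1 X200.4389 Y45.0011
G1 X60.1488 Y71.7250
G1 X19.5654 Y69.9881
M5
G00 X38.4754 Y105.7446
M3 S189
G1 X67.1107 Y96.6223 F2293
G1 X57.9884 Y67.9870
G1 X29.3531 Y77.1093
G1 X38.4754 Y105.7446
M5
G00 X0.0000 Y0.0000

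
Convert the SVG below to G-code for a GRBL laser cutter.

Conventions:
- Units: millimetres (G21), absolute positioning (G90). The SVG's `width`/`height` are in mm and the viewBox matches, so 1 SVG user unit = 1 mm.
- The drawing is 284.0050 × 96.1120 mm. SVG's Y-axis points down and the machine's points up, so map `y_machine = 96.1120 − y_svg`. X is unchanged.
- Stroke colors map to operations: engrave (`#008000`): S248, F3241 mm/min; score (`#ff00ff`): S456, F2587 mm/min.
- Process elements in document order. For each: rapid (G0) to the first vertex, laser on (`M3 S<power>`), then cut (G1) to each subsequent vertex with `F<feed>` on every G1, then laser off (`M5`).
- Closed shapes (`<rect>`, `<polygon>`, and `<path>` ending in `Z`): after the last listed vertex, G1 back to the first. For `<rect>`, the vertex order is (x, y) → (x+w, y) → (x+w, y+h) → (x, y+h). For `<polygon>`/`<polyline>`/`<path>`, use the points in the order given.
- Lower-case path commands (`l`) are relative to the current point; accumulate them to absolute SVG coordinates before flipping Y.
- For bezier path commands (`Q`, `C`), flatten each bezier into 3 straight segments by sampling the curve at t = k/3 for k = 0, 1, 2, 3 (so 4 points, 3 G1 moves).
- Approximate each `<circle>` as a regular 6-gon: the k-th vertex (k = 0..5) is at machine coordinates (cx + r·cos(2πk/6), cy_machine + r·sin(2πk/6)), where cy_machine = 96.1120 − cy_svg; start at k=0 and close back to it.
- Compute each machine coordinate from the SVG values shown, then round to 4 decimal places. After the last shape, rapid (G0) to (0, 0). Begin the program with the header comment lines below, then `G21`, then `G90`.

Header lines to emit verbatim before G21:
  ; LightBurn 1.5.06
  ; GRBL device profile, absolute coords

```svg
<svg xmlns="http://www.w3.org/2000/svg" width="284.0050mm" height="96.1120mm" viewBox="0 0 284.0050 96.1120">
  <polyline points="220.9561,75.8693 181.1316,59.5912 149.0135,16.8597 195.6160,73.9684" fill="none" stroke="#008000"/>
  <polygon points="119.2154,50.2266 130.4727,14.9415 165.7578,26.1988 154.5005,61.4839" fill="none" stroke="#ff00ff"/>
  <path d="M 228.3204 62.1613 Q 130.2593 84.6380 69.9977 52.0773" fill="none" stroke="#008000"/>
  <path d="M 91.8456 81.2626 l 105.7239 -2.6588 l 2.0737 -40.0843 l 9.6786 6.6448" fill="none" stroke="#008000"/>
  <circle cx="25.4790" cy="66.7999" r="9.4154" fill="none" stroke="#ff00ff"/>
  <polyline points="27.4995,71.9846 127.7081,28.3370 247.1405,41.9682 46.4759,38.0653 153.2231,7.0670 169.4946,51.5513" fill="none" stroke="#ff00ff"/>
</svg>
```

; LightBurn 1.5.06
; GRBL device profile, absolute coords
G21
G90
G0 X220.9561 Y20.2427
M3 S248
G1 X181.1316 Y36.5208 F3241
G1 X149.0135 Y79.2523 F3241
G1 X195.6160 Y22.1436 F3241
M5
G0 X119.2154 Y45.8854
M3 S456
G1 X130.4727 Y81.1705 F2587
G1 X165.7578 Y69.9132 F2587
G1 X154.5005 Y34.6281 F2587
G1 X119.2154 Y45.8854 F2587
M5
G0 X228.3204 Y33.9507
M3 S248
G1 X167.1463 Y25.0815 F3241
G1 X114.3720 Y28.4428 F3241
G1 X69.9977 Y44.0347 F3241
M5
G0 X91.8456 Y14.8494
M3 S248
G1 X197.5695 Y17.5082 F3241
G1 X199.6432 Y57.5925 F3241
G1 X209.3218 Y50.9477 F3241
M5
G0 X34.8944 Y29.3121
M3 S456
G1 X30.1867 Y37.4661 F2587
G1 X20.7713 Y37.4661 F2587
G1 X16.0636 Y29.3121 F2587
G1 X20.7713 Y21.1581 F2587
G1 X30.1867 Y21.1581 F2587
G1 X34.8944 Y29.3121 F2587
M5
G0 X27.4995 Y24.1274
M3 S456
G1 X127.7081 Y67.7750 F2587
G1 X247.1405 Y54.1438 F2587
G1 X46.4759 Y58.0467 F2587
G1 X153.2231 Y89.0450 F2587
G1 X169.4946 Y44.5607 F2587
M5
G0 X0.0000 Y0.0000

Since the viewBox matches the mm dimensions, user units are millimetres directly. The only transform is the Y-flip y_m = 96.1120 − y_svg.

Shape 1 is a open polyline drawn with `<polyline>`. Its stroke #008000 means engrave at S248, F3241. After flipping Y the toolpath is (220.9561,20.2427) → (181.1316,36.5208) → (149.0135,79.2523) → (195.6160,22.1436).

Shape 2 is a regular polygon drawn with `<polygon>`. Its stroke #ff00ff means score at S456, F2587. After flipping Y the toolpath is (119.2154,45.8854) → (130.4727,81.1705) → (165.7578,69.9132) → (154.5005,34.6281) → (119.2154,45.8854), returning to the start.

Shape 3 is a quadratic bezier drawn with `<path>`. Its stroke #008000 means engrave at S248, F3241. After flipping Y the toolpath is (228.3204,33.9507) → (167.1463,25.0815) → (114.3720,28.4428) → (69.9977,44.0347).

Shape 4 is a open polyline drawn with `<path>`. Its stroke #008000 means engrave at S248, F3241. After flipping Y the toolpath is (91.8456,14.8494) → (197.5695,17.5082) → (199.6432,57.5925) → (209.3218,50.9477).

Shape 5 is a circle drawn with `<circle>`. Its stroke #ff00ff means score at S456, F2587. After flipping Y the toolpath is (34.8944,29.3121) → (30.1867,37.4661) → (20.7713,37.4661) → (16.0636,29.3121) → (20.7713,21.1581) → (30.1867,21.1581) → (34.8944,29.3121), returning to the start.

Shape 6 is a open polyline drawn with `<polyline>`. Its stroke #ff00ff means score at S456, F2587. After flipping Y the toolpath is (27.4995,24.1274) → (127.7081,67.7750) → (247.1405,54.1438) → (46.4759,58.0467) → (153.2231,89.0450) → (169.4946,44.5607).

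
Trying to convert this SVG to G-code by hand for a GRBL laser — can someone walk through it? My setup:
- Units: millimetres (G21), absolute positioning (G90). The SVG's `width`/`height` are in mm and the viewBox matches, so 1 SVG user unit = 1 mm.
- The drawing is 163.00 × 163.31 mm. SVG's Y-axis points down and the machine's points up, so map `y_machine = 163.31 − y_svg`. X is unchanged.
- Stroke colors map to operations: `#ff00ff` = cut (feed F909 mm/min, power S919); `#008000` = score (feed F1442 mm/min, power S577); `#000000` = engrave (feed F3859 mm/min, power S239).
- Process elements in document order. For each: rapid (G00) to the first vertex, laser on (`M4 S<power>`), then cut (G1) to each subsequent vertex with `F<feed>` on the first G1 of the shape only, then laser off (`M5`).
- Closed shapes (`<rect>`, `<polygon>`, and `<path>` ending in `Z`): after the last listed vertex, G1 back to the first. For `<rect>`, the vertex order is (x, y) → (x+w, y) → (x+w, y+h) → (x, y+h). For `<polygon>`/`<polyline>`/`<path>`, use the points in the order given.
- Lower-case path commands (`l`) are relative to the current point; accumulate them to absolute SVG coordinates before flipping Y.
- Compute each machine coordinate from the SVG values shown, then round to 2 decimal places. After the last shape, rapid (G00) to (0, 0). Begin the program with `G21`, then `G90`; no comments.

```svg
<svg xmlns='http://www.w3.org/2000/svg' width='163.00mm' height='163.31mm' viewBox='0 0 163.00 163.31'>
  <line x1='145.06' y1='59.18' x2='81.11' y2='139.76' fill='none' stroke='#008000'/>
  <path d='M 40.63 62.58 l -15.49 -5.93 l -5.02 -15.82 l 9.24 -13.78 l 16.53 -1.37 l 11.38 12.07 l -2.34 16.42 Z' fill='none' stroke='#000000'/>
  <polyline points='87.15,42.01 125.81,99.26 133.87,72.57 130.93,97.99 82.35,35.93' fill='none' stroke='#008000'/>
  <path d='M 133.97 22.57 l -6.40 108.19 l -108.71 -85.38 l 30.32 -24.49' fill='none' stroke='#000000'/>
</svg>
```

1 u = 1 mm; y_m = 163.31 − y.

[1] `<line>` line segment, #008000→score S577 F1442: (145.06,104.13) → (81.11,23.55)

[2] `<path>` regular polygon, #000000→engrave S239 F3859: (40.63,100.73) → (25.14,106.66) → (20.12,122.48) → (29.36,136.26) → (45.89,137.63) → (57.27,125.56) → (54.93,109.14) → (40.63,100.73) (closed)

[3] `<polyline>` open polyline, #008000→score S577 F1442: (87.15,121.30) → (125.81,64.05) → (133.87,90.74) → (130.93,65.32) → (82.35,127.38)

[4] `<path>` open polyline, #000000→engrave S239 F3859: (133.97,140.74) → (127.57,32.55) → (18.86,117.93) → (49.18,142.42)

G21
G90
G00 X145.06 Y104.13
M4 S577
G1 X81.11 Y23.55 F1442
M5
G00 X40.63 Y100.73
M4 S239
G1 X25.14 Y106.66 F3859
G1 X20.12 Y122.48
G1 X29.36 Y136.26
G1 X45.89 Y137.63
G1 X57.27 Y125.56
G1 X54.93 Y109.14
G1 X40.63 Y100.73
M5
G00 X87.15 Y121.30
M4 S577
G1 X125.81 Y64.05 F1442
G1 X133.87 Y90.74
G1 X130.93 Y65.32
G1 X82.35 Y127.38
M5
G00 X133.97 Y140.74
M4 S239
G1 X127.57 Y32.55 F3859
G1 X18.86 Y117.93
G1 X49.18 Y142.42
M5
G00 X0.00 Y0.00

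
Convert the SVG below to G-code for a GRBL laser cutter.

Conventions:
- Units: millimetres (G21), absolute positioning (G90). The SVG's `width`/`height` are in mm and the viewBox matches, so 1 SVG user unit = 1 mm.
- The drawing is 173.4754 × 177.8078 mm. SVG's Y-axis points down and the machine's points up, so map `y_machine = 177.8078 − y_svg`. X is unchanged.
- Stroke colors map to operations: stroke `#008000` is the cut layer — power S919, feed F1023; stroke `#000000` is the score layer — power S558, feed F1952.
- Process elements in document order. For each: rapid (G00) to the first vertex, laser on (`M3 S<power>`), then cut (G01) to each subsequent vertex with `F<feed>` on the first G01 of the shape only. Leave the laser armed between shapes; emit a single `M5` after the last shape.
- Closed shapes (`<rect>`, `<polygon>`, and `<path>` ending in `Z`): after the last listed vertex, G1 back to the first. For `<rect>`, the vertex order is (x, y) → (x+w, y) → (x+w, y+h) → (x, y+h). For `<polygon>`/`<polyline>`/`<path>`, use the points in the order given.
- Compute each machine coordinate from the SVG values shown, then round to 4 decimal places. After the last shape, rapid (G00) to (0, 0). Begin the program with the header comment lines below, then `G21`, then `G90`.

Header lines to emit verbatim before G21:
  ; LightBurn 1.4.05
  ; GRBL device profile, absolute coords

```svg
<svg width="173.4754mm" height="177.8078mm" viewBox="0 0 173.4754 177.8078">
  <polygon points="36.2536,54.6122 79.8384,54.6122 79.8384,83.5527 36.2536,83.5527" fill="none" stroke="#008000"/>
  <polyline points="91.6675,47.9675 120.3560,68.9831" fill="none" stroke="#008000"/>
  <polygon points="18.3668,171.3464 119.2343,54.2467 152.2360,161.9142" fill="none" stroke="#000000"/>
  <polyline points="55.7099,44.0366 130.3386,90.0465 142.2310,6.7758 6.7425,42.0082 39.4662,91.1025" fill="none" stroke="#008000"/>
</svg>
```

; LightBurn 1.4.05
; GRBL device profile, absolute coords
G21
G90
G00 X36.2536 Y123.1956
M3 S919
G01 X79.8384 Y123.1956 F1023
G01 X79.8384 Y94.2551
G01 X36.2536 Y94.2551
G01 X36.2536 Y123.1956
G00 X91.6675 Y129.8403
M3 S919
G01 X120.3560 Y108.8247 F1023
G00 X18.3668 Y6.4614
M3 S558
G01 X119.2343 Y123.5611 F1952
G01 X152.2360 Y15.8936
G01 X18.3668 Y6.4614
G00 X55.7099 Y133.7712
M3 S919
G01 X130.3386 Y87.7613 F1023
G01 X142.2310 Y171.0320
G01 X6.7425 Y135.7996
G01 X39.4662 Y86.7053
M5
G00 X0.0000 Y0.0000

viewBox `0 0 173.4754 177.8078` with mm width/height → 1 unit = 1 mm. Flip: y_m = 177.8078 − y_svg.

**Shape 1** — `<polygon>` rectangle, stroke `#008000` → cut (S919, F1023). Machine vertices: (36.2536,123.1956) → (79.8384,123.1956) → (79.8384,94.2551) → (36.2536,94.2551) → (36.2536,123.1956). Closed: final G1 returns to the first vertex.

**Shape 2** — `<polyline>` line segment, stroke `#008000` → cut (S919, F1023). Machine vertices: (91.6675,129.8403) → (120.3560,108.8247). Open path.

**Shape 3** — `<polygon>` closed polygon, stroke `#000000` → score (S558, F1952). Machine vertices: (18.3668,6.4614) → (119.2343,123.5611) → (152.2360,15.8936) → (18.3668,6.4614). Closed: final G1 returns to the first vertex.

**Shape 4** — `<polyline>` open polyline, stroke `#008000` → cut (S919, F1023). Machine vertices: (55.7099,133.7712) → (130.3386,87.7613) → (142.2310,171.0320) → (6.7425,135.7996) → (39.4662,86.7053). Open path.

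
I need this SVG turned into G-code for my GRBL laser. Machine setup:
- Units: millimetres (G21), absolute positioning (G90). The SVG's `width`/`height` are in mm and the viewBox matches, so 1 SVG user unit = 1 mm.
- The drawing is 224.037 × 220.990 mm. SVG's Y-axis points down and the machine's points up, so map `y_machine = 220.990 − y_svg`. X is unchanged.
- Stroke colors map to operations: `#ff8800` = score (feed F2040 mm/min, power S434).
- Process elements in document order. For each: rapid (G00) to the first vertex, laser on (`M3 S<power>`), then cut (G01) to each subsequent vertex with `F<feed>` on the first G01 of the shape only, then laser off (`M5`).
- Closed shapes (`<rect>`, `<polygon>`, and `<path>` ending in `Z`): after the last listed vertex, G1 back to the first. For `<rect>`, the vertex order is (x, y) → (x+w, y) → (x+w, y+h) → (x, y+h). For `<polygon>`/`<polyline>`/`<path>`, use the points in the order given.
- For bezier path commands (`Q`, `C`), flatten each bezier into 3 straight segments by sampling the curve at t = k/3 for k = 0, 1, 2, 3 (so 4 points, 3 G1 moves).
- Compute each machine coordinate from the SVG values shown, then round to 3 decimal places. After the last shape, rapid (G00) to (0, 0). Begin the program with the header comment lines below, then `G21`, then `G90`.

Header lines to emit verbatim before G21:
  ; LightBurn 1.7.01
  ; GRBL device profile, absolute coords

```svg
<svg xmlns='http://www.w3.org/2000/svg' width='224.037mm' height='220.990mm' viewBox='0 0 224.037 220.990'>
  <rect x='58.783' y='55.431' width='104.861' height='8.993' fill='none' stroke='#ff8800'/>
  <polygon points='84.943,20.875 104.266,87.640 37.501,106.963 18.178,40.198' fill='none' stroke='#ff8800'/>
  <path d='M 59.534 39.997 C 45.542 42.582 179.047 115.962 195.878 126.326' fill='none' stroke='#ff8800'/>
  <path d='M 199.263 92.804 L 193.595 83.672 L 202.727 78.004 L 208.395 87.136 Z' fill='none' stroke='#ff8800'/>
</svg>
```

viewBox `0 0 224.037 220.990` with mm width/height → 1 unit = 1 mm. Flip: y_m = 220.990 − y_svg.

**Shape 1** — `<rect>` rectangle, stroke `#ff8800` → score (S434, F2040). Machine vertices: (58.783,165.559) → (163.644,165.559) → (163.644,156.566) → (58.783,156.566) → (58.783,165.559). Closed: final G1 returns to the first vertex.

**Shape 2** — `<polygon>` regular polygon, stroke `#ff8800` → score (S434, F2040). Machine vertices: (84.943,200.115) → (104.266,133.350) → (37.501,114.027) → (18.178,180.792) → (84.943,200.115). Closed: final G1 returns to the first vertex.

**Shape 3** — `<path>` cubic bezier, stroke `#ff8800` → score (S434, F2040). Control points (SVG): P0=(59.534,39.997), P1=(45.542,42.582), P2=(179.047,115.962), P3=(195.878,126.326); sampled at t=k/3. Machine vertices: (59.534,180.993) → (84.924,159.766) → (149.940,121.077) → (195.878,94.664). Open path.

**Shape 4** — `<path>` regular polygon, stroke `#ff8800` → score (S434, F2040). Machine vertices: (199.263,128.186) → (193.595,137.318) → (202.727,142.986) → (208.395,133.854) → (199.263,128.186). Closed: final G1 returns to the first vertex.

; LightBurn 1.7.01
; GRBL device profile, absolute coords
G21
G90
G00 X58.783 Y165.559
M3 S434
G01 X163.644 Y165.559 F2040
G01 X163.644 Y156.566
G01 X58.783 Y156.566
G01 X58.783 Y165.559
M5
G00 X84.943 Y200.115
M3 S434
G01 X104.266 Y133.350 F2040
G01 X37.501 Y114.027
G01 X18.178 Y180.792
G01 X84.943 Y200.115
M5
G00 X59.534 Y180.993
M3 S434
G01 X84.924 Y159.766 F2040
G01 X149.940 Y121.077
G01 X195.878 Y94.664
M5
G00 X199.263 Y128.186
M3 S434
G01 X193.595 Y137.318 F2040
G01 X202.727 Y142.986
G01 X208.395 Y133.854
G01 X199.263 Y128.186
M5
G00 X0.000 Y0.000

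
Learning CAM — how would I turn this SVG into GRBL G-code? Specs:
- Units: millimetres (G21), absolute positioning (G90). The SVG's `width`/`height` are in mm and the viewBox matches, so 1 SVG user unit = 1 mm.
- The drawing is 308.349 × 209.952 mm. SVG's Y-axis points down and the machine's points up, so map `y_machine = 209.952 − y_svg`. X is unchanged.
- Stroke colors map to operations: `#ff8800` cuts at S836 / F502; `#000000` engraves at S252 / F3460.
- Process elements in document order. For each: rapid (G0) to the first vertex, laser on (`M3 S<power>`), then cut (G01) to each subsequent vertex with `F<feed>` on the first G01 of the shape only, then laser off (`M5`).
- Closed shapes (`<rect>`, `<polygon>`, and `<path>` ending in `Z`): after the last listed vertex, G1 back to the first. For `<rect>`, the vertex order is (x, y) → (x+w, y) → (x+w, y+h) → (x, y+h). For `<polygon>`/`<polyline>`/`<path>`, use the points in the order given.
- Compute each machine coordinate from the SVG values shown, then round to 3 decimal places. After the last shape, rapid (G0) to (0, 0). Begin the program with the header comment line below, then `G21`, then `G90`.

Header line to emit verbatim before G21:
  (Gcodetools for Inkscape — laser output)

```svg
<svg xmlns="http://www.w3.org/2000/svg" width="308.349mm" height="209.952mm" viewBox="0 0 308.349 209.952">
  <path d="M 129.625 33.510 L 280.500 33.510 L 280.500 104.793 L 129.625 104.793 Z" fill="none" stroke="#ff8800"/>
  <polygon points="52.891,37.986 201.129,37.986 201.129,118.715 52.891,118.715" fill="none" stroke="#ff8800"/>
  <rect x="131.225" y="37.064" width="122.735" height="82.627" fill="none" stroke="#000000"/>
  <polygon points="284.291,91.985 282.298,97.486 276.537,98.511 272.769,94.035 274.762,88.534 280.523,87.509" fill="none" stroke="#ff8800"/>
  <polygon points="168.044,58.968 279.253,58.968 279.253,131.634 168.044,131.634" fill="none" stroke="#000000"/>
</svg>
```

1 u = 1 mm; y_m = 209.952 − y.

[1] `<path>` rectangle, #ff8800→cut S836 F502: (129.625,176.442) → (280.500,176.442) → (280.500,105.159) → (129.625,105.159) → (129.625,176.442) (closed)

[2] `<polygon>` rectangle, #ff8800→cut S836 F502: (52.891,171.966) → (201.129,171.966) → (201.129,91.237) → (52.891,91.237) → (52.891,171.966) (closed)

[3] `<rect>` rectangle, #000000→engrave S252 F3460: (131.225,172.888) → (253.960,172.888) → (253.960,90.261) → (131.225,90.261) → (131.225,172.888) (closed)

[4] `<polygon>` regular polygon, #ff8800→cut S836 F502: (284.291,117.967) → (282.298,112.466) → (276.537,111.441) → (272.769,115.917) → (274.762,121.418) → (280.523,122.443) → (284.291,117.967) (closed)

[5] `<polygon>` rectangle, #000000→engrave S252 F3460: (168.044,150.984) → (279.253,150.984) → (279.253,78.318) → (168.044,78.318) → (168.044,150.984) (closed)

(Gcodetools for Inkscape — laser output)
G21
G90
G0 X129.625 Y176.442
M3 S836
G01 X280.500 Y176.442 F502
G01 X280.500 Y105.159
G01 X129.625 Y105.159
G01 X129.625 Y176.442
M5
G0 X52.891 Y171.966
M3 S836
G01 X201.129 Y171.966 F502
G01 X201.129 Y91.237
G01 X52.891 Y91.237
G01 X52.891 Y171.966
M5
G0 X131.225 Y172.888
M3 S252
G01 X253.960 Y172.888 F3460
G01 X253.960 Y90.261
G01 X131.225 Y90.261
G01 X131.225 Y172.888
M5
G0 X284.291 Y117.967
M3 S836
G01 X282.298 Y112.466 F502
G01 X276.537 Y111.441
G01 X272.769 Y115.917
G01 X274.762 Y121.418
G01 X280.523 Y122.443
G01 X284.291 Y117.967
M5
G0 X168.044 Y150.984
M3 S252
G01 X279.253 Y150.984 F3460
G01 X279.253 Y78.318
G01 X168.044 Y78.318
G01 X168.044 Y150.984
M5
G0 X0.000 Y0.000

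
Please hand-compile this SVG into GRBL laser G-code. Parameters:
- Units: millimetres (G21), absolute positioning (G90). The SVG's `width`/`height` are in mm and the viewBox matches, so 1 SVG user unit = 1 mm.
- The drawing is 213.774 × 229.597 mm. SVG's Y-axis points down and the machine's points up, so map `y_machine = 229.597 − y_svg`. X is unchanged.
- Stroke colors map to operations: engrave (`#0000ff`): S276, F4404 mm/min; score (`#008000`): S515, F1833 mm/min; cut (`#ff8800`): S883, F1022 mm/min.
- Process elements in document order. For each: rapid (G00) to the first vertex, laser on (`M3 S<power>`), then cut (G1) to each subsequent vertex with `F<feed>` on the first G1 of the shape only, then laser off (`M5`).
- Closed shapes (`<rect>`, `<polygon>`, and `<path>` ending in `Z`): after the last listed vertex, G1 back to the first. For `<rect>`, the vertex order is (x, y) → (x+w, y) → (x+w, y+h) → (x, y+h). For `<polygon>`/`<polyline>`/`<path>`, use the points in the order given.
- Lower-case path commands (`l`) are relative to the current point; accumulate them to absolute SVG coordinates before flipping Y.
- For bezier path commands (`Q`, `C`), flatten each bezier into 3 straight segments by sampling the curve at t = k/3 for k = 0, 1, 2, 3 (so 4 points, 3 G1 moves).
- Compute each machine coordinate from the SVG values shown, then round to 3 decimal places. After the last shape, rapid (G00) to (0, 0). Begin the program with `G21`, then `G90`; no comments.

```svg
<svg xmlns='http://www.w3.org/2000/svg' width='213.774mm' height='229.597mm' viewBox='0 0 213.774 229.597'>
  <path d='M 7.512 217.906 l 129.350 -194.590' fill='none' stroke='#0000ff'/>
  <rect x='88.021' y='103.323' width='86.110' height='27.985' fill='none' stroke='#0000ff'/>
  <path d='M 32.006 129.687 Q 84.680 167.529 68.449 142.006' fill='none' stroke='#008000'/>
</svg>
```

G21
G90
G00 X7.512 Y11.691
M3 S276
G1 X136.862 Y206.281 F4404
M5
G00 X88.021 Y126.274
M3 S276
G1 X174.131 Y126.274 F4404
G1 X174.131 Y98.289
G1 X88.021 Y98.289
G1 X88.021 Y126.274
M5
G00 X32.006 Y99.910
M3 S515
G1 X59.466 Y81.723 F1833
G1 X71.614 Y77.616
G1 X68.449 Y87.591
M5
G00 X0.000 Y0.000

1 u = 1 mm; y_m = 229.597 − y.

[1] `<path>` line segment, #0000ff→engrave S276 F4404: (7.512,11.691) → (136.862,206.281)

[2] `<rect>` rectangle, #0000ff→engrave S276 F4404: (88.021,126.274) → (174.131,126.274) → (174.131,98.289) → (88.021,98.289) → (88.021,126.274) (closed)

[3] `<path>` quadratic bezier, #008000→score S515 F1833: (32.006,99.910) → (59.466,81.723) → (71.614,77.616) → (68.449,87.591)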